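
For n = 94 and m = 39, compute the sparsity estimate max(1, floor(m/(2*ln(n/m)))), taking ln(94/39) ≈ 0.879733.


n/m = 94/39.
ln(n/m) ≈ 0.879733.
2*ln(n/m) ≈ 1.759466.
m/(2*ln(n/m)) ≈ 39/1.759466 ≈ 22.1658.
floor = 22.
k_max = max(1, 22) = 22.

22


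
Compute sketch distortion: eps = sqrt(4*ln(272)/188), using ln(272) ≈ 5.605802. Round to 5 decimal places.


ln(272) ≈ 5.605802.
4*ln(N)/m ≈ 4*5.605802/188 ≈ 0.11927238.
eps = sqrt(0.11927238) ≈ 0.3453583 ≈ 0.34536.

0.34536


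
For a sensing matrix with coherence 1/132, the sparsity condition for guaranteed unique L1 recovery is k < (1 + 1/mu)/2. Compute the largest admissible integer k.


1/mu = 132.
1 + 1/mu = 133.
(1 + 1/mu)/2 = 66.5 is not an integer, so k_max = floor(66.5) = 66.

66


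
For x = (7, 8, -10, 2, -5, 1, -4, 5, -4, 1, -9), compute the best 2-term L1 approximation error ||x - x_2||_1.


Sorted |x_i| descending: [10, 9, 8, 7, 5, 5, 4, 4, 2, 1, 1]
Keep top 2: [10, 9]
Tail entries: [8, 7, 5, 5, 4, 4, 2, 1, 1]
L1 error = sum of tail = 37.

37


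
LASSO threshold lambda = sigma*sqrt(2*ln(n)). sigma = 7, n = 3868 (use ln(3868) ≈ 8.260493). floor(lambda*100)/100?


ln(3868) ≈ 8.260493.
2*ln(n) ≈ 16.520986.
sqrt(2*ln(n)) ≈ sqrt(16.520986) ≈ 4.064602.
lambda ≈ 7*4.064602 = 28.452214.
floor(lambda*100)/100 = 28.45.

28.45


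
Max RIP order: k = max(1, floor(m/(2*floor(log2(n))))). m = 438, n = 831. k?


floor(log2(831)) = 9.
2*9 = 18.
m/(2*floor(log2(n))) = 438/18 ≈ 24.3333.
floor = 24.
k = max(1, 24) = 24.

24


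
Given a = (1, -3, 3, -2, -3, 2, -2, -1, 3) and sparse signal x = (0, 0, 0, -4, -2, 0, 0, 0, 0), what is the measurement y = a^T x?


Non-zero terms: ['-2*-4', '-3*-2']
Products: [8, 6]
y = sum = 14.

14


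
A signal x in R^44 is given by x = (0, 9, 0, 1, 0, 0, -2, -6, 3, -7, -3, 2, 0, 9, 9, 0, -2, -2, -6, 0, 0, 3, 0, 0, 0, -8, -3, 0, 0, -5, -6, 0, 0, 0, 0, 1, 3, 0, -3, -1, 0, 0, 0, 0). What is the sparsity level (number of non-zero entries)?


Non-zero positions: [1, 3, 6, 7, 8, 9, 10, 11, 13, 14, 16, 17, 18, 21, 25, 26, 29, 30, 35, 36, 38, 39].
Sparsity = 22.

22


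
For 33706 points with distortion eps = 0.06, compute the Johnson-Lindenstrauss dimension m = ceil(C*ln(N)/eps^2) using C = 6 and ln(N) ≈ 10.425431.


ln(33706) ≈ 10.425431.
eps^2 = 0.06^2 = 0.0036.
C*ln(N)/eps^2 ≈ 6*10.425431/0.0036 ≈ 17375.7183.
m = ceil(17375.7183) = 17376.

17376


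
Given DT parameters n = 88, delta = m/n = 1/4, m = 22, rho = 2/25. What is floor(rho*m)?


m = 1/4*88 = 22.
rho = 2/25.
rho*m = 2/25*22 = 1.76.
k = floor(1.76) = 1.

1


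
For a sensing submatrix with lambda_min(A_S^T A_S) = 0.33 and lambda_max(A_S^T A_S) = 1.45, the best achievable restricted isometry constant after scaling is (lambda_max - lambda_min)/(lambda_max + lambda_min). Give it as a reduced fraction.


lambda_max - lambda_min = 1.45 - 0.33 = 1.12.
lambda_max + lambda_min = 1.45 + 0.33 = 1.78.
delta = 1.12/1.78 = 112/178 = 56/89.

56/89


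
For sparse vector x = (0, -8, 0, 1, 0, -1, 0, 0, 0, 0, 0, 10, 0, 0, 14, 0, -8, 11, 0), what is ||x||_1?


Non-zero entries: [(1, -8), (3, 1), (5, -1), (11, 10), (14, 14), (16, -8), (17, 11)]
Absolute values: [8, 1, 1, 10, 14, 8, 11]
||x||_1 = sum = 53.

53


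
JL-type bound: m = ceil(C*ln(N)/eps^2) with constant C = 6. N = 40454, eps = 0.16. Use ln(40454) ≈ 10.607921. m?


ln(40454) ≈ 10.607921.
eps^2 = 0.16^2 = 0.0256.
C*ln(N)/eps^2 ≈ 6*10.607921/0.0256 ≈ 2486.2315.
m = ceil(2486.2315) = 2487.

2487


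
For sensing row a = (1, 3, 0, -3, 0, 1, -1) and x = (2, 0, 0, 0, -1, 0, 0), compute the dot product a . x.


Non-zero terms: ['1*2', '0*-1']
Products: [2, 0]
y = sum = 2.

2


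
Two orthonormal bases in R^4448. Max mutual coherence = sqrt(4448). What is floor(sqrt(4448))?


66^2 = 4356 <= 4448 < 4489 = 67^2, so 66 <= sqrt(4448) < 67.
floor(sqrt(4448)) = 66.

66


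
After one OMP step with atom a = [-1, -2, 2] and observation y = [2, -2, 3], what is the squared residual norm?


a^T a = 9.
a^T y = 8.
coeff = 8/9 = 8/9.
||r||^2 = 89/9.

89/9


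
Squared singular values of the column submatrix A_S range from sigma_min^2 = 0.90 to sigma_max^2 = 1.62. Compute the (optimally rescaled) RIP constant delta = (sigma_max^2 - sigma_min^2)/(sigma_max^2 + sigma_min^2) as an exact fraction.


lambda_max - lambda_min = 1.62 - 0.90 = 0.72.
lambda_max + lambda_min = 1.62 + 0.90 = 2.52.
delta = 0.72/2.52 = 72/252 = 2/7.

2/7


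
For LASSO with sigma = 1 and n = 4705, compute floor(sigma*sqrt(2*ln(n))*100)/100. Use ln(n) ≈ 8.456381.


ln(4705) ≈ 8.456381.
2*ln(n) ≈ 16.912762.
sqrt(2*ln(n)) ≈ sqrt(16.912762) ≈ 4.112513.
lambda ≈ 1*4.112513 = 4.112513.
floor(lambda*100)/100 = 4.11.

4.11


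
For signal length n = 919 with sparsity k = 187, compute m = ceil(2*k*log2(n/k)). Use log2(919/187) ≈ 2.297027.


log2(n/k) = log2(919/187) ≈ 2.297027.
2*k*log2(n/k) ≈ 2*187*2.297027 = 859.088098.
m = ceil(859.088098) = 860.

860


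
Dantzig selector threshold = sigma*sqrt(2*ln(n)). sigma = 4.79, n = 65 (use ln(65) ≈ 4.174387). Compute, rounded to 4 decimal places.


ln(65) ≈ 4.174387.
2*ln(n) ≈ 8.348774.
sqrt(2*ln(n)) ≈ sqrt(8.348774) ≈ 2.889425.
threshold ≈ 4.79*2.889425 = 13.84034575 ≈ 13.8403.

13.8403


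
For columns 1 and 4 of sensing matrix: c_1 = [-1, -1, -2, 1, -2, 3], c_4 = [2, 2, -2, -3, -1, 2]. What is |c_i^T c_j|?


Inner product: -1*2 + -1*2 + -2*-2 + 1*-3 + -2*-1 + 3*2
Products: [-2, -2, 4, -3, 2, 6]
Sum = 5.
|dot| = 5.

5


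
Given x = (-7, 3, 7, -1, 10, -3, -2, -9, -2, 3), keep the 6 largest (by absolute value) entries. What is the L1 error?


Sorted |x_i| descending: [10, 9, 7, 7, 3, 3, 3, 2, 2, 1]
Keep top 6: [10, 9, 7, 7, 3, 3]
Tail entries: [3, 2, 2, 1]
L1 error = sum of tail = 8.

8


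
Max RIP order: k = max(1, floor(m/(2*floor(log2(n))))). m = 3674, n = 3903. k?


floor(log2(3903)) = 11.
2*11 = 22.
m/(2*floor(log2(n))) = 3674/22 ≈ 167.0.
floor = 167.
k = max(1, 167) = 167.

167


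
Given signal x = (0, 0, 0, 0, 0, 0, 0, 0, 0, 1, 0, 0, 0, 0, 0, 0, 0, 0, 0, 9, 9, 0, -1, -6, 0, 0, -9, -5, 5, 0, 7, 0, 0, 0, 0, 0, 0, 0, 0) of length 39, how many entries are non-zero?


Non-zero positions: [9, 19, 20, 22, 23, 26, 27, 28, 30].
Sparsity = 9.

9


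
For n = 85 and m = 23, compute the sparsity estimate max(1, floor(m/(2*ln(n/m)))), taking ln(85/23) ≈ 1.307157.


n/m = 85/23.
ln(n/m) ≈ 1.307157.
2*ln(n/m) ≈ 2.614314.
m/(2*ln(n/m)) ≈ 23/2.614314 ≈ 8.7977.
floor = 8.
k_max = max(1, 8) = 8.

8


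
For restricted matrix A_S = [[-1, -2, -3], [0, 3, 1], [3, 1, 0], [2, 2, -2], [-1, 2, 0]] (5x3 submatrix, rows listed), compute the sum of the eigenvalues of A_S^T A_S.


Sum of eigenvalues of A_S^T A_S = trace(A_S^T A_S) = sum of squared column norms of A_S.
A_S^T A_S diagonal: [15, 22, 14].
trace = 15 + 22 + 14 = 51.

51


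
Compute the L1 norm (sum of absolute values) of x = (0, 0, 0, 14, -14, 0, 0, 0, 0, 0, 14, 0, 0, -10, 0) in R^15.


Non-zero entries: [(3, 14), (4, -14), (10, 14), (13, -10)]
Absolute values: [14, 14, 14, 10]
||x||_1 = sum = 52.

52


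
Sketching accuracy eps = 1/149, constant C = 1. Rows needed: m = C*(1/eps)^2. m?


1/eps = 149.
(1/eps)^2 = 22201.
m = 1*22201 = 22201.

22201


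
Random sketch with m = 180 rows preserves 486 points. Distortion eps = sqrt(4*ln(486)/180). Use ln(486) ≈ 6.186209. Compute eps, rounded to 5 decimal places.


ln(486) ≈ 6.186209.
4*ln(N)/m ≈ 4*6.186209/180 ≈ 0.13747131.
eps = sqrt(0.13747131) ≈ 0.3707712 ≈ 0.37077.

0.37077


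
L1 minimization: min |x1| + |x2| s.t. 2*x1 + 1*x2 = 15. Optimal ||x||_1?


Axis intercepts:
  x1 = 15/2, x2 = 0: L1 = 15/2
  x1 = 0, x2 = 15: L1 = 15
x* = (15/2, 0)
||x*||_1 = 15/2.

15/2


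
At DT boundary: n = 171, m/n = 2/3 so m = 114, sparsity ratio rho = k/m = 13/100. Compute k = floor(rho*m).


m = 2/3*171 = 114.
rho = 13/100.
rho*m = 13/100*114 = 14.82.
k = floor(14.82) = 14.

14


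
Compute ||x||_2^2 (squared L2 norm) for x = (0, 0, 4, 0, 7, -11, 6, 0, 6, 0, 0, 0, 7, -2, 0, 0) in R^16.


Non-zero entries: [(2, 4), (4, 7), (5, -11), (6, 6), (8, 6), (12, 7), (13, -2)]
Squares: [16, 49, 121, 36, 36, 49, 4]
||x||_2^2 = sum = 311.

311


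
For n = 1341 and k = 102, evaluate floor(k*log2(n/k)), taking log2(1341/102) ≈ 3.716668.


log2(n/k) = log2(1341/102) ≈ 3.716668.
k*log2(n/k) ≈ 102*3.716668 = 379.100136.
floor(379.100136) = 379.

379


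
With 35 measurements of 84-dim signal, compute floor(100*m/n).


100*m/n = 100*35/84 ≈ 41.6667.
floor = 41.

41


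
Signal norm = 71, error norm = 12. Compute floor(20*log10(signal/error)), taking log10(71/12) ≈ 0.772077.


||x||/||e|| = 71/12.
log10(71/12) ≈ 0.772077.
20*log10(||x||/||e||) ≈ 20*0.772077 = 15.44154.
floor(15.44154) = 15.

15


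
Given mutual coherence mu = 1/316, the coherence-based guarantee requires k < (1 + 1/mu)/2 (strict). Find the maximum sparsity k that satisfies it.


1/mu = 316.
1 + 1/mu = 317.
(1 + 1/mu)/2 = 158.5 is not an integer, so k_max = floor(158.5) = 158.

158


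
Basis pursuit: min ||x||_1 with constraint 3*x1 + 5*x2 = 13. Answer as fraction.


Axis intercepts:
  x1 = 13/3, x2 = 0: L1 = 13/3
  x1 = 0, x2 = 13/5: L1 = 13/5
x* = (0, 13/5)
||x*||_1 = 13/5.

13/5


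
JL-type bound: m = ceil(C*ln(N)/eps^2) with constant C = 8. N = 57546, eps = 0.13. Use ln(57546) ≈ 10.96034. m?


ln(57546) ≈ 10.96034.
eps^2 = 0.13^2 = 0.0169.
C*ln(N)/eps^2 ≈ 8*10.96034/0.0169 ≈ 5188.3266.
m = ceil(5188.3266) = 5189.

5189


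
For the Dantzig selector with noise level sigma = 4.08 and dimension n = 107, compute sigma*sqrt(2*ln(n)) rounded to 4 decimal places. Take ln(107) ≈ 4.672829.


ln(107) ≈ 4.672829.
2*ln(n) ≈ 9.345658.
sqrt(2*ln(n)) ≈ sqrt(9.345658) ≈ 3.057067.
threshold ≈ 4.08*3.057067 = 12.47283336 ≈ 12.4728.

12.4728


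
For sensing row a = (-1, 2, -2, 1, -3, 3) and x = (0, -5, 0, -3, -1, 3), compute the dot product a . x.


Non-zero terms: ['2*-5', '1*-3', '-3*-1', '3*3']
Products: [-10, -3, 3, 9]
y = sum = -1.

-1


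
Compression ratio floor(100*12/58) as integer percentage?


100*m/n = 100*12/58 ≈ 20.6897.
floor = 20.

20


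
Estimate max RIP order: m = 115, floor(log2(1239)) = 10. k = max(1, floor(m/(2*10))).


floor(log2(1239)) = 10.
2*10 = 20.
m/(2*floor(log2(n))) = 115/20 ≈ 5.75.
floor = 5.
k = max(1, 5) = 5.

5


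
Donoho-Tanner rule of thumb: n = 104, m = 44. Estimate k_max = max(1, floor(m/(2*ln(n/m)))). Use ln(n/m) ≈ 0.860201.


n/m = 104/44 = 26/11.
ln(n/m) ≈ 0.860201.
2*ln(n/m) ≈ 1.720402.
m/(2*ln(n/m)) ≈ 44/1.720402 ≈ 25.5754.
floor = 25.
k_max = max(1, 25) = 25.

25


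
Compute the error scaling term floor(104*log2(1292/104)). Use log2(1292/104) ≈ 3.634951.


log2(n/k) = log2(1292/104) ≈ 3.634951.
k*log2(n/k) ≈ 104*3.634951 = 378.034904.
floor(378.034904) = 378.

378


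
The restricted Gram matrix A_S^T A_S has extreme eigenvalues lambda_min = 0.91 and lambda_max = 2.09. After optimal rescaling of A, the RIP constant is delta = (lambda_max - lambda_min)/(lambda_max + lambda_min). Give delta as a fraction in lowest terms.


lambda_max - lambda_min = 2.09 - 0.91 = 1.18.
lambda_max + lambda_min = 2.09 + 0.91 = 3.00.
delta = 1.18/3.00 = 118/300 = 59/150.

59/150


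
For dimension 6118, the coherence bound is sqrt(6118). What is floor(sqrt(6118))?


78^2 = 6084 <= 6118 < 6241 = 79^2, so 78 <= sqrt(6118) < 79.
floor(sqrt(6118)) = 78.

78


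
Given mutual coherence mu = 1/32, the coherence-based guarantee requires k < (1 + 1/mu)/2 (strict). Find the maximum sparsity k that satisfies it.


1/mu = 32.
1 + 1/mu = 33.
(1 + 1/mu)/2 = 16.5 is not an integer, so k_max = floor(16.5) = 16.

16


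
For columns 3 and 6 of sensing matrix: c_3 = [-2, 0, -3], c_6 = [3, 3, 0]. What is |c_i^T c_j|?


Inner product: -2*3 + 0*3 + -3*0
Products: [-6, 0, 0]
Sum = -6.
|dot| = 6.

6


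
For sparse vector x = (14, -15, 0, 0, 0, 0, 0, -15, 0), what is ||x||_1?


Non-zero entries: [(0, 14), (1, -15), (7, -15)]
Absolute values: [14, 15, 15]
||x||_1 = sum = 44.

44


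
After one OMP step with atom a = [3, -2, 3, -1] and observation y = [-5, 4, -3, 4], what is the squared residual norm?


a^T a = 23.
a^T y = -36.
coeff = -36/23 = -36/23.
||r||^2 = 222/23.

222/23


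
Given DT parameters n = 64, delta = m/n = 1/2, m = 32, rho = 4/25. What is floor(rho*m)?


m = 1/2*64 = 32.
rho = 4/25.
rho*m = 4/25*32 = 5.12.
k = floor(5.12) = 5.

5


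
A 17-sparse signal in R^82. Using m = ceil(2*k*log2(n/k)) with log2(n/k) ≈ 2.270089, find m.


log2(n/k) = log2(82/17) ≈ 2.270089.
2*k*log2(n/k) ≈ 2*17*2.270089 = 77.183026.
m = ceil(77.183026) = 78.

78


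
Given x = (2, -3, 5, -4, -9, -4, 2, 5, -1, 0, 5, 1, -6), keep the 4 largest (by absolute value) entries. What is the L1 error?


Sorted |x_i| descending: [9, 6, 5, 5, 5, 4, 4, 3, 2, 2, 1, 1, 0]
Keep top 4: [9, 6, 5, 5]
Tail entries: [5, 4, 4, 3, 2, 2, 1, 1, 0]
L1 error = sum of tail = 22.

22


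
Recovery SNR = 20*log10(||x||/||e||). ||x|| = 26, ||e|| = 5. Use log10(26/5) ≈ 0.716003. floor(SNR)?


||x||/||e|| = 26/5.
log10(26/5) ≈ 0.716003.
20*log10(||x||/||e||) ≈ 20*0.716003 = 14.32006.
floor(14.32006) = 14.

14


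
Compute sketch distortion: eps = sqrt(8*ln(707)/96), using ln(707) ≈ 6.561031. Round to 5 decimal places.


ln(707) ≈ 6.561031.
8*ln(N)/m ≈ 8*6.561031/96 ≈ 0.54675258.
eps = sqrt(0.54675258) ≈ 0.7394272 ≈ 0.73943.

0.73943


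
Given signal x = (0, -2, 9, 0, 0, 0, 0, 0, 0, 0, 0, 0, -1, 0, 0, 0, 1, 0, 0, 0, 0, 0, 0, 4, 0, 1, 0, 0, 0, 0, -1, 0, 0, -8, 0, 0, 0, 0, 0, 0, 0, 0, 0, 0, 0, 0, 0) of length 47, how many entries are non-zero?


Non-zero positions: [1, 2, 12, 16, 23, 25, 30, 33].
Sparsity = 8.

8


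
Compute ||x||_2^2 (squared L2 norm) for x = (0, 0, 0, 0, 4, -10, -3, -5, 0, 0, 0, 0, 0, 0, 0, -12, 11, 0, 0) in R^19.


Non-zero entries: [(4, 4), (5, -10), (6, -3), (7, -5), (15, -12), (16, 11)]
Squares: [16, 100, 9, 25, 144, 121]
||x||_2^2 = sum = 415.

415


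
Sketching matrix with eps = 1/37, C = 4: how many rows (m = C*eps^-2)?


1/eps = 37.
(1/eps)^2 = 1369.
m = 4*1369 = 5476.

5476


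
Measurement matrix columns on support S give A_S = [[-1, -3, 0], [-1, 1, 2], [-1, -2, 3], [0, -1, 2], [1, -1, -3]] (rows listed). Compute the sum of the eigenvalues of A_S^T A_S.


Sum of eigenvalues of A_S^T A_S = trace(A_S^T A_S) = sum of squared column norms of A_S.
A_S^T A_S diagonal: [4, 16, 26].
trace = 4 + 16 + 26 = 46.

46


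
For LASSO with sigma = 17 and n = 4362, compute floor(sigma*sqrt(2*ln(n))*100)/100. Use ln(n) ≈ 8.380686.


ln(4362) ≈ 8.380686.
2*ln(n) ≈ 16.761372.
sqrt(2*ln(n)) ≈ sqrt(16.761372) ≈ 4.094065.
lambda ≈ 17*4.094065 = 69.599105.
floor(lambda*100)/100 = 69.59.

69.59


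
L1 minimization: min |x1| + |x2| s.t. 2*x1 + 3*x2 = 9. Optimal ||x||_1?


Axis intercepts:
  x1 = 9/2, x2 = 0: L1 = 9/2
  x1 = 0, x2 = 3: L1 = 3
x* = (0, 3)
||x*||_1 = 3.

3


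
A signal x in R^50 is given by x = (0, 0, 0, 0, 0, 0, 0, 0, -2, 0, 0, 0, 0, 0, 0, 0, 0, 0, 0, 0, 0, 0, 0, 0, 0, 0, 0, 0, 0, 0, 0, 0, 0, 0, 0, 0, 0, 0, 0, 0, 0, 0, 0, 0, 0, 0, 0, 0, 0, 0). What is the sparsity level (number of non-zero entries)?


Non-zero positions: [8].
Sparsity = 1.

1


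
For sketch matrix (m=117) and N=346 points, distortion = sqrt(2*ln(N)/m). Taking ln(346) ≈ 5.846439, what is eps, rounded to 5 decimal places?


ln(346) ≈ 5.846439.
2*ln(N)/m ≈ 2*5.846439/117 ≈ 0.09993913.
eps = sqrt(0.09993913) ≈ 0.3161315 ≈ 0.31613.

0.31613


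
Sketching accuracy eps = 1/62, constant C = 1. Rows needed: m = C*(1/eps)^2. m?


1/eps = 62.
(1/eps)^2 = 3844.
m = 1*3844 = 3844.

3844


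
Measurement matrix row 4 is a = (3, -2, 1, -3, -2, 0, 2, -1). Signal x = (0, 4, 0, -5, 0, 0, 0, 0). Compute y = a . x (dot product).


Non-zero terms: ['-2*4', '-3*-5']
Products: [-8, 15]
y = sum = 7.

7


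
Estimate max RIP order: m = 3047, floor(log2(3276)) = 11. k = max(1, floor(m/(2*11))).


floor(log2(3276)) = 11.
2*11 = 22.
m/(2*floor(log2(n))) = 3047/22 ≈ 138.5.
floor = 138.
k = max(1, 138) = 138.

138


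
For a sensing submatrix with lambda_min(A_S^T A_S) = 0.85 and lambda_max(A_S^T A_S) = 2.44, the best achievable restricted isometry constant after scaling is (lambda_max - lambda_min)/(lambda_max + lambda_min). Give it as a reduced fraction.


lambda_max - lambda_min = 2.44 - 0.85 = 1.59.
lambda_max + lambda_min = 2.44 + 0.85 = 3.29.
delta = 1.59/3.29 = 159/329.

159/329


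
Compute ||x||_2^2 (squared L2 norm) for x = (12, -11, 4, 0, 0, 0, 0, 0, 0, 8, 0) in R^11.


Non-zero entries: [(0, 12), (1, -11), (2, 4), (9, 8)]
Squares: [144, 121, 16, 64]
||x||_2^2 = sum = 345.

345


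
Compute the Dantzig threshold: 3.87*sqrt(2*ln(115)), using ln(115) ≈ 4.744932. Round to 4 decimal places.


ln(115) ≈ 4.744932.
2*ln(n) ≈ 9.489864.
sqrt(2*ln(n)) ≈ sqrt(9.489864) ≈ 3.080562.
threshold ≈ 3.87*3.080562 = 11.92177494 ≈ 11.9218.

11.9218


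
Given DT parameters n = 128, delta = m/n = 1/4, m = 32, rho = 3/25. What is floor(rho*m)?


m = 1/4*128 = 32.
rho = 3/25.
rho*m = 3/25*32 = 3.84.
k = floor(3.84) = 3.

3


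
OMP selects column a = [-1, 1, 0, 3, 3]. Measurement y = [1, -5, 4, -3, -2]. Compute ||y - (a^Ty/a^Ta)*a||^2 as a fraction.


a^T a = 20.
a^T y = -21.
coeff = -21/20 = -21/20.
||r||^2 = 659/20.

659/20


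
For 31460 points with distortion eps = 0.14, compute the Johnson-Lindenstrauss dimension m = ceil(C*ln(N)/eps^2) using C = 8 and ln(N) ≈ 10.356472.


ln(31460) ≈ 10.356472.
eps^2 = 0.14^2 = 0.0196.
C*ln(N)/eps^2 ≈ 8*10.356472/0.0196 ≈ 4227.1314.
m = ceil(4227.1314) = 4228.

4228


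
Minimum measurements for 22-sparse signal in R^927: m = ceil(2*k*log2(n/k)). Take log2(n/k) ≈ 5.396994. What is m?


log2(n/k) = log2(927/22) ≈ 5.396994.
2*k*log2(n/k) ≈ 2*22*5.396994 = 237.467736.
m = ceil(237.467736) = 238.

238


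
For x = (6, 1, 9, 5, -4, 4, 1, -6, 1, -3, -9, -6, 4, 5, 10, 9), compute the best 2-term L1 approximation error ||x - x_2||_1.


Sorted |x_i| descending: [10, 9, 9, 9, 6, 6, 6, 5, 5, 4, 4, 4, 3, 1, 1, 1]
Keep top 2: [10, 9]
Tail entries: [9, 9, 6, 6, 6, 5, 5, 4, 4, 4, 3, 1, 1, 1]
L1 error = sum of tail = 64.

64


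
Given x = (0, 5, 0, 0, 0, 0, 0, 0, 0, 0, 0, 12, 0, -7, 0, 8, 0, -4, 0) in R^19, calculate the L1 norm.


Non-zero entries: [(1, 5), (11, 12), (13, -7), (15, 8), (17, -4)]
Absolute values: [5, 12, 7, 8, 4]
||x||_1 = sum = 36.

36


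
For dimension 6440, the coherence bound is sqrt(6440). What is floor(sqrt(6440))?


80^2 = 6400 <= 6440 < 6561 = 81^2, so 80 <= sqrt(6440) < 81.
floor(sqrt(6440)) = 80.

80


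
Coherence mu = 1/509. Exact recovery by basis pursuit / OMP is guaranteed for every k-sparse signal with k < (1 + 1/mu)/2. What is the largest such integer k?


1/mu = 509.
1 + 1/mu = 510.
(1 + 1/mu)/2 = 255 is an integer and the inequality is strict, so k_max = 255 - 1 = 254.

254


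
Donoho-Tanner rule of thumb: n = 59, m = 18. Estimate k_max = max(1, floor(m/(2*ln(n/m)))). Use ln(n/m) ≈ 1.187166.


n/m = 59/18.
ln(n/m) ≈ 1.187166.
2*ln(n/m) ≈ 2.374332.
m/(2*ln(n/m)) ≈ 18/2.374332 ≈ 7.5811.
floor = 7.
k_max = max(1, 7) = 7.

7


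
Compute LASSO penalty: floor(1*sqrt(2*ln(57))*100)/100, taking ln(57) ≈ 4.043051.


ln(57) ≈ 4.043051.
2*ln(n) ≈ 8.086102.
sqrt(2*ln(n)) ≈ sqrt(8.086102) ≈ 2.843607.
lambda ≈ 1*2.843607 = 2.843607.
floor(lambda*100)/100 = 2.84.

2.84


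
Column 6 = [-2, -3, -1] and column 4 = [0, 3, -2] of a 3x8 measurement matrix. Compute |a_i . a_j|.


Inner product: -2*0 + -3*3 + -1*-2
Products: [0, -9, 2]
Sum = -7.
|dot| = 7.

7


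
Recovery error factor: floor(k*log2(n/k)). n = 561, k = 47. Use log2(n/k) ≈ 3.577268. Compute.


log2(n/k) = log2(561/47) ≈ 3.577268.
k*log2(n/k) ≈ 47*3.577268 = 168.131596.
floor(168.131596) = 168.

168


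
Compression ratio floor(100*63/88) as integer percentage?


100*m/n = 100*63/88 ≈ 71.5909.
floor = 71.

71


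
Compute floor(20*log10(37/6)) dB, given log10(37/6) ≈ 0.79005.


||x||/||e|| = 37/6.
log10(37/6) ≈ 0.79005.
20*log10(||x||/||e||) ≈ 20*0.79005 = 15.801.
floor(15.801) = 15.

15


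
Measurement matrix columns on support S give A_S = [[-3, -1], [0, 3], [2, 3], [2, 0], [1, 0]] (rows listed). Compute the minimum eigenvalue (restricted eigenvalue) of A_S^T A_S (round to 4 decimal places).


A_S^T A_S = [[18, 9], [9, 19]].
trace = 37.
det = 261.
disc = trace^2 - 4*det = 1369 - 4*261 = 325.
sqrt(325) ≈ 18.027756.
lam_min = (37 - sqrt(325))/2 ≈ (37 - 18.027756)/2 = 9.486122 ≈ 9.4861.

9.4861


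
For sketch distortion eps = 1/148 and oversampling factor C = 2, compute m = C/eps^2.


1/eps = 148.
(1/eps)^2 = 21904.
m = 2*21904 = 43808.

43808


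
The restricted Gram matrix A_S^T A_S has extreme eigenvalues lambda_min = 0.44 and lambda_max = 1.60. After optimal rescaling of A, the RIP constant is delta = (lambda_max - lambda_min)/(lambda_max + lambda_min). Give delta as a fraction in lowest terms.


lambda_max - lambda_min = 1.60 - 0.44 = 1.16.
lambda_max + lambda_min = 1.60 + 0.44 = 2.04.
delta = 1.16/2.04 = 116/204 = 29/51.

29/51


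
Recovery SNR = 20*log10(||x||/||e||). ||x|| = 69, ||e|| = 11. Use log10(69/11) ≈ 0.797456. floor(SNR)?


||x||/||e|| = 69/11.
log10(69/11) ≈ 0.797456.
20*log10(||x||/||e||) ≈ 20*0.797456 = 15.94912.
floor(15.94912) = 15.

15


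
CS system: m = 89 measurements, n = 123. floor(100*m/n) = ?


100*m/n = 100*89/123 ≈ 72.3577.
floor = 72.

72


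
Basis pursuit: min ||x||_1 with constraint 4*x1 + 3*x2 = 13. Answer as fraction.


Axis intercepts:
  x1 = 13/4, x2 = 0: L1 = 13/4
  x1 = 0, x2 = 13/3: L1 = 13/3
x* = (13/4, 0)
||x*||_1 = 13/4.

13/4


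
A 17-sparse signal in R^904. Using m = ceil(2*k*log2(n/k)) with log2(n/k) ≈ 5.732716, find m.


log2(n/k) = log2(904/17) ≈ 5.732716.
2*k*log2(n/k) ≈ 2*17*5.732716 = 194.912344.
m = ceil(194.912344) = 195.

195


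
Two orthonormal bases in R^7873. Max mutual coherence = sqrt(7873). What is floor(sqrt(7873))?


88^2 = 7744 <= 7873 < 7921 = 89^2, so 88 <= sqrt(7873) < 89.
floor(sqrt(7873)) = 88.

88


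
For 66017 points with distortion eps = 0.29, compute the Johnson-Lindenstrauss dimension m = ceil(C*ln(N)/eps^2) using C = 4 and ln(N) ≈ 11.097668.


ln(66017) ≈ 11.097668.
eps^2 = 0.29^2 = 0.0841.
C*ln(N)/eps^2 ≈ 4*11.097668/0.0841 ≈ 527.832.
m = ceil(527.832) = 528.

528


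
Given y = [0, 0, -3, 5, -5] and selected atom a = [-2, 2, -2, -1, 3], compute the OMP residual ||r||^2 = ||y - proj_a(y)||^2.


a^T a = 22.
a^T y = -14.
coeff = -14/22 = -7/11.
||r||^2 = 551/11.

551/11


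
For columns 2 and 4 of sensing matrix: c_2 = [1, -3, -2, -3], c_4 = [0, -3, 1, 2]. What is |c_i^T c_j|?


Inner product: 1*0 + -3*-3 + -2*1 + -3*2
Products: [0, 9, -2, -6]
Sum = 1.
|dot| = 1.

1


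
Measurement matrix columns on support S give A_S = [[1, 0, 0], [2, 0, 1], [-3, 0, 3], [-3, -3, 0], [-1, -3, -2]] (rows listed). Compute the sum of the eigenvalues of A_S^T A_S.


Sum of eigenvalues of A_S^T A_S = trace(A_S^T A_S) = sum of squared column norms of A_S.
A_S^T A_S diagonal: [24, 18, 14].
trace = 24 + 18 + 14 = 56.

56


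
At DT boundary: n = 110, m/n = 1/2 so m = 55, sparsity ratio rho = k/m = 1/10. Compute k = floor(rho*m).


m = 1/2*110 = 55.
rho = 1/10.
rho*m = 1/10*55 = 5.5.
k = floor(5.5) = 5.

5


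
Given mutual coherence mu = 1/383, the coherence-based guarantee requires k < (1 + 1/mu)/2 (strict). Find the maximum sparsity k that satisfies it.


1/mu = 383.
1 + 1/mu = 384.
(1 + 1/mu)/2 = 192 is an integer and the inequality is strict, so k_max = 192 - 1 = 191.

191


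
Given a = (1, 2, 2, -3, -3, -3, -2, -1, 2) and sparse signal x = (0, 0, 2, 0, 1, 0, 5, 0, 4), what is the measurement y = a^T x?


Non-zero terms: ['2*2', '-3*1', '-2*5', '2*4']
Products: [4, -3, -10, 8]
y = sum = -1.

-1


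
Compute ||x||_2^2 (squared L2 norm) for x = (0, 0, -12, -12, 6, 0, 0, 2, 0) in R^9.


Non-zero entries: [(2, -12), (3, -12), (4, 6), (7, 2)]
Squares: [144, 144, 36, 4]
||x||_2^2 = sum = 328.

328


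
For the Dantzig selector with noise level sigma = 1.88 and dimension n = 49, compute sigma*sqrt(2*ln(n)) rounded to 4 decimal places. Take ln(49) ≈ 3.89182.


ln(49) ≈ 3.89182.
2*ln(n) ≈ 7.78364.
sqrt(2*ln(n)) ≈ sqrt(7.78364) ≈ 2.789918.
threshold ≈ 1.88*2.789918 = 5.24504584 ≈ 5.2450.

5.2450


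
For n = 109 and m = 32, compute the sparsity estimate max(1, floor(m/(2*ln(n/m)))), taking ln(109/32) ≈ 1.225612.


n/m = 109/32.
ln(n/m) ≈ 1.225612.
2*ln(n/m) ≈ 2.451224.
m/(2*ln(n/m)) ≈ 32/2.451224 ≈ 13.0547.
floor = 13.
k_max = max(1, 13) = 13.

13


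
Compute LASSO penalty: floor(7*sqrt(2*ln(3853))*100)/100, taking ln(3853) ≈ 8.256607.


ln(3853) ≈ 8.256607.
2*ln(n) ≈ 16.513214.
sqrt(2*ln(n)) ≈ sqrt(16.513214) ≈ 4.063645.
lambda ≈ 7*4.063645 = 28.445515.
floor(lambda*100)/100 = 28.44.

28.44


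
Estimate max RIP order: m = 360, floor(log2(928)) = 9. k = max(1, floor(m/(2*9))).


floor(log2(928)) = 9.
2*9 = 18.
m/(2*floor(log2(n))) = 360/18 ≈ 20.0.
floor = 20.
k = max(1, 20) = 20.

20


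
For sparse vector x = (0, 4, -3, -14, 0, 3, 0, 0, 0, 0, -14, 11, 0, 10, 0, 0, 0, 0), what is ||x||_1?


Non-zero entries: [(1, 4), (2, -3), (3, -14), (5, 3), (10, -14), (11, 11), (13, 10)]
Absolute values: [4, 3, 14, 3, 14, 11, 10]
||x||_1 = sum = 59.

59


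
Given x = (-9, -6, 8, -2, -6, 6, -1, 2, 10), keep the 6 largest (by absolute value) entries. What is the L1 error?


Sorted |x_i| descending: [10, 9, 8, 6, 6, 6, 2, 2, 1]
Keep top 6: [10, 9, 8, 6, 6, 6]
Tail entries: [2, 2, 1]
L1 error = sum of tail = 5.

5


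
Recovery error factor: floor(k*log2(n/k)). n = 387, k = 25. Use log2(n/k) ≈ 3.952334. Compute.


log2(n/k) = log2(387/25) ≈ 3.952334.
k*log2(n/k) ≈ 25*3.952334 = 98.80835.
floor(98.80835) = 98.

98


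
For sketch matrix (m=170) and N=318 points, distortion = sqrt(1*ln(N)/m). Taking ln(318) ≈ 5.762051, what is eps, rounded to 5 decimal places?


ln(318) ≈ 5.762051.
1*ln(N)/m ≈ 1*5.762051/170 ≈ 0.03389442.
eps = sqrt(0.03389442) ≈ 0.1841044 ≈ 0.18410.

0.18410


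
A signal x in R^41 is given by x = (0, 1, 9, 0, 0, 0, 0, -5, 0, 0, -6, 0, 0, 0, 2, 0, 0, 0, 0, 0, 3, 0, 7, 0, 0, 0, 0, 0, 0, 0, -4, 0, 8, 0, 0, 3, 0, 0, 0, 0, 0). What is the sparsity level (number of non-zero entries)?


Non-zero positions: [1, 2, 7, 10, 14, 20, 22, 30, 32, 35].
Sparsity = 10.

10


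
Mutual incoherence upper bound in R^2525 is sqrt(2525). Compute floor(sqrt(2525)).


50^2 = 2500 <= 2525 < 2601 = 51^2, so 50 <= sqrt(2525) < 51.
floor(sqrt(2525)) = 50.

50


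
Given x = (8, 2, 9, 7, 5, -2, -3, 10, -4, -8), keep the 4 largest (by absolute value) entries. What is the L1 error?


Sorted |x_i| descending: [10, 9, 8, 8, 7, 5, 4, 3, 2, 2]
Keep top 4: [10, 9, 8, 8]
Tail entries: [7, 5, 4, 3, 2, 2]
L1 error = sum of tail = 23.

23


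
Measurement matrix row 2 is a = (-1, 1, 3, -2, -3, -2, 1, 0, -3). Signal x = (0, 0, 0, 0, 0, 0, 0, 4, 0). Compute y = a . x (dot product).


Non-zero terms: ['0*4']
Products: [0]
y = sum = 0.

0


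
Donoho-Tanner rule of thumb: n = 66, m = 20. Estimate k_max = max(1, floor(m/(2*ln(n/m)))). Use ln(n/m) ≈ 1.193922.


n/m = 66/20 = 33/10.
ln(n/m) ≈ 1.193922.
2*ln(n/m) ≈ 2.387844.
m/(2*ln(n/m)) ≈ 20/2.387844 ≈ 8.3758.
floor = 8.
k_max = max(1, 8) = 8.

8


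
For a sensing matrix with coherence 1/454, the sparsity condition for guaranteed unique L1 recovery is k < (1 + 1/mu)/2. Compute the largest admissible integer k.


1/mu = 454.
1 + 1/mu = 455.
(1 + 1/mu)/2 = 227.5 is not an integer, so k_max = floor(227.5) = 227.

227


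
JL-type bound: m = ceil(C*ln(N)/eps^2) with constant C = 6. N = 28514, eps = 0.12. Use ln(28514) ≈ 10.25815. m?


ln(28514) ≈ 10.25815.
eps^2 = 0.12^2 = 0.0144.
C*ln(N)/eps^2 ≈ 6*10.25815/0.0144 ≈ 4274.2292.
m = ceil(4274.2292) = 4275.

4275


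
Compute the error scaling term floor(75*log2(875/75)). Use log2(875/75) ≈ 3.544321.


log2(n/k) = log2(875/75) ≈ 3.544321.
k*log2(n/k) ≈ 75*3.544321 = 265.824075.
floor(265.824075) = 265.

265


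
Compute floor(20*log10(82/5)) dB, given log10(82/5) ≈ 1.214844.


||x||/||e|| = 82/5.
log10(82/5) ≈ 1.214844.
20*log10(||x||/||e||) ≈ 20*1.214844 = 24.29688.
floor(24.29688) = 24.

24


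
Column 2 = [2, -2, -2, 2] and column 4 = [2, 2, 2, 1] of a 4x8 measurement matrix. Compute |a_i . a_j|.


Inner product: 2*2 + -2*2 + -2*2 + 2*1
Products: [4, -4, -4, 2]
Sum = -2.
|dot| = 2.

2


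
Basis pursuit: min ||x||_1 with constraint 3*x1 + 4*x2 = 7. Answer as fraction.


Axis intercepts:
  x1 = 7/3, x2 = 0: L1 = 7/3
  x1 = 0, x2 = 7/4: L1 = 7/4
x* = (0, 7/4)
||x*||_1 = 7/4.

7/4


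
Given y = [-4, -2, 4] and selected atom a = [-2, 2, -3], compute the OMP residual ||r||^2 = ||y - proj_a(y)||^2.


a^T a = 17.
a^T y = -8.
coeff = -8/17 = -8/17.
||r||^2 = 548/17.

548/17


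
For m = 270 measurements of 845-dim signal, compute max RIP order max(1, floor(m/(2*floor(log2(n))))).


floor(log2(845)) = 9.
2*9 = 18.
m/(2*floor(log2(n))) = 270/18 ≈ 15.0.
floor = 15.
k = max(1, 15) = 15.

15


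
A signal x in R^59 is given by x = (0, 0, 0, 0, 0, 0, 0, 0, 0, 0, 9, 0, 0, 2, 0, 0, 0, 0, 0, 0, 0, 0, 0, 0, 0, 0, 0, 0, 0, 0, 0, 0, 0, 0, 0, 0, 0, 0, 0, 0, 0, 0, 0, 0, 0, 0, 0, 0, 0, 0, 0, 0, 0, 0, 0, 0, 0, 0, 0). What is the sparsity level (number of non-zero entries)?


Non-zero positions: [10, 13].
Sparsity = 2.

2


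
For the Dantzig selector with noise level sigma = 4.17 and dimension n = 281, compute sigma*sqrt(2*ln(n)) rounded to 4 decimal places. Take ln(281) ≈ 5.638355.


ln(281) ≈ 5.638355.
2*ln(n) ≈ 11.27671.
sqrt(2*ln(n)) ≈ sqrt(11.27671) ≈ 3.358081.
threshold ≈ 4.17*3.358081 = 14.00319777 ≈ 14.0032.

14.0032


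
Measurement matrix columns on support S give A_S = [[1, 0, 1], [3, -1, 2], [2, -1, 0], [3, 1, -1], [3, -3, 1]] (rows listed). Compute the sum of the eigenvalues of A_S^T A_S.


Sum of eigenvalues of A_S^T A_S = trace(A_S^T A_S) = sum of squared column norms of A_S.
A_S^T A_S diagonal: [32, 12, 7].
trace = 32 + 12 + 7 = 51.

51


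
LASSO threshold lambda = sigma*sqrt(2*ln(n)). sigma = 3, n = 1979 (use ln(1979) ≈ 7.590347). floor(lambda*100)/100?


ln(1979) ≈ 7.590347.
2*ln(n) ≈ 15.180694.
sqrt(2*ln(n)) ≈ sqrt(15.180694) ≈ 3.896241.
lambda ≈ 3*3.896241 = 11.688723.
floor(lambda*100)/100 = 11.68.

11.68


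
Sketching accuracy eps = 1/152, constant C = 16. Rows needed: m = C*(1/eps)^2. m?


1/eps = 152.
(1/eps)^2 = 23104.
m = 16*23104 = 369664.

369664


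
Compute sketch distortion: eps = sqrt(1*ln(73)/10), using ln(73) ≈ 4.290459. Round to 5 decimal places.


ln(73) ≈ 4.290459.
1*ln(N)/m ≈ 1*4.290459/10 ≈ 0.4290459.
eps = sqrt(0.4290459) ≈ 0.655016 ≈ 0.65502.

0.65502


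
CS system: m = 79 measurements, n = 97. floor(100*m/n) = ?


100*m/n = 100*79/97 ≈ 81.4433.
floor = 81.

81


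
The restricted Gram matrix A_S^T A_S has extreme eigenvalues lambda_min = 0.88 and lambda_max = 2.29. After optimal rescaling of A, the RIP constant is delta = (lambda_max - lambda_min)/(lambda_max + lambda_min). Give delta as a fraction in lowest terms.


lambda_max - lambda_min = 2.29 - 0.88 = 1.41.
lambda_max + lambda_min = 2.29 + 0.88 = 3.17.
delta = 1.41/3.17 = 141/317.

141/317


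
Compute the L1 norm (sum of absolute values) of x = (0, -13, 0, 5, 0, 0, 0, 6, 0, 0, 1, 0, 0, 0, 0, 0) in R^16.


Non-zero entries: [(1, -13), (3, 5), (7, 6), (10, 1)]
Absolute values: [13, 5, 6, 1]
||x||_1 = sum = 25.

25


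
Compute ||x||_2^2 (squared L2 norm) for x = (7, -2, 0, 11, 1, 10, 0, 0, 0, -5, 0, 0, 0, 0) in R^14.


Non-zero entries: [(0, 7), (1, -2), (3, 11), (4, 1), (5, 10), (9, -5)]
Squares: [49, 4, 121, 1, 100, 25]
||x||_2^2 = sum = 300.

300


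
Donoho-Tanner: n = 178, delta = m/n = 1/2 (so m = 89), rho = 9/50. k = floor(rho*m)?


m = 1/2*178 = 89.
rho = 9/50.
rho*m = 9/50*89 = 16.02.
k = floor(16.02) = 16.

16


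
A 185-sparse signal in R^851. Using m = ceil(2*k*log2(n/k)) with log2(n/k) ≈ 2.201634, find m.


log2(n/k) = log2(851/185) ≈ 2.201634.
2*k*log2(n/k) ≈ 2*185*2.201634 = 814.60458.
m = ceil(814.60458) = 815.

815


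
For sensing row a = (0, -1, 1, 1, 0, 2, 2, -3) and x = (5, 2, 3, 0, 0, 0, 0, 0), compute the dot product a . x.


Non-zero terms: ['0*5', '-1*2', '1*3']
Products: [0, -2, 3]
y = sum = 1.

1


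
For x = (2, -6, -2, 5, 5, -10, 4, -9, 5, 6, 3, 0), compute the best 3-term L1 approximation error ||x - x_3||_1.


Sorted |x_i| descending: [10, 9, 6, 6, 5, 5, 5, 4, 3, 2, 2, 0]
Keep top 3: [10, 9, 6]
Tail entries: [6, 5, 5, 5, 4, 3, 2, 2, 0]
L1 error = sum of tail = 32.

32


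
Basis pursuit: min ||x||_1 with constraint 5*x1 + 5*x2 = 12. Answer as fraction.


Axis intercepts:
  x1 = 12/5, x2 = 0: L1 = 12/5
  x1 = 0, x2 = 12/5: L1 = 12/5
x* = (12/5, 0)
||x*||_1 = 12/5.

12/5


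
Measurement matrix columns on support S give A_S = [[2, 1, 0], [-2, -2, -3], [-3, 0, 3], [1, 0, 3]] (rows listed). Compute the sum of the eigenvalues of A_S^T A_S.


Sum of eigenvalues of A_S^T A_S = trace(A_S^T A_S) = sum of squared column norms of A_S.
A_S^T A_S diagonal: [18, 5, 27].
trace = 18 + 5 + 27 = 50.

50


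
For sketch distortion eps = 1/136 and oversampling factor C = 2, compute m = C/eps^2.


1/eps = 136.
(1/eps)^2 = 18496.
m = 2*18496 = 36992.

36992


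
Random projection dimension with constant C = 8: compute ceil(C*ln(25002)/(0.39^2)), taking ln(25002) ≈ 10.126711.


ln(25002) ≈ 10.126711.
eps^2 = 0.39^2 = 0.1521.
C*ln(N)/eps^2 ≈ 8*10.126711/0.1521 ≈ 532.6344.
m = ceil(532.6344) = 533.

533


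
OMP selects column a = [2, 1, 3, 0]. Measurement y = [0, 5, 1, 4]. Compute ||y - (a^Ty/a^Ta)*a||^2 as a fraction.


a^T a = 14.
a^T y = 8.
coeff = 8/14 = 4/7.
||r||^2 = 262/7.

262/7


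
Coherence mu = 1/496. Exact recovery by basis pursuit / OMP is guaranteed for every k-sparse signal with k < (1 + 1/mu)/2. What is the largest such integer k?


1/mu = 496.
1 + 1/mu = 497.
(1 + 1/mu)/2 = 248.5 is not an integer, so k_max = floor(248.5) = 248.

248


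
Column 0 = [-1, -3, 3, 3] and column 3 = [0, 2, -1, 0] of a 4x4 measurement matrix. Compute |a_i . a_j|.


Inner product: -1*0 + -3*2 + 3*-1 + 3*0
Products: [0, -6, -3, 0]
Sum = -9.
|dot| = 9.

9


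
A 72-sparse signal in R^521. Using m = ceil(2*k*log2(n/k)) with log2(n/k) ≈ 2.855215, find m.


log2(n/k) = log2(521/72) ≈ 2.855215.
2*k*log2(n/k) ≈ 2*72*2.855215 = 411.15096.
m = ceil(411.15096) = 412.

412


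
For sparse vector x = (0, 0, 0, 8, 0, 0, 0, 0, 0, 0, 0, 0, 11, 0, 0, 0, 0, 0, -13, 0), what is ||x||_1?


Non-zero entries: [(3, 8), (12, 11), (18, -13)]
Absolute values: [8, 11, 13]
||x||_1 = sum = 32.

32


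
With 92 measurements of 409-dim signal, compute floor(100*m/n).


100*m/n = 100*92/409 ≈ 22.4939.
floor = 22.

22


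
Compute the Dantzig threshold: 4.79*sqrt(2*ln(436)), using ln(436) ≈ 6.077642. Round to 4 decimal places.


ln(436) ≈ 6.077642.
2*ln(n) ≈ 12.155284.
sqrt(2*ln(n)) ≈ sqrt(12.155284) ≈ 3.486443.
threshold ≈ 4.79*3.486443 = 16.70006197 ≈ 16.7001.

16.7001


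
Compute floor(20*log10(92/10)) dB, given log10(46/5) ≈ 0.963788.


||x||/||e|| = 92/10 = 46/5.
log10(46/5) ≈ 0.963788.
20*log10(||x||/||e||) ≈ 20*0.963788 = 19.27576.
floor(19.27576) = 19.

19


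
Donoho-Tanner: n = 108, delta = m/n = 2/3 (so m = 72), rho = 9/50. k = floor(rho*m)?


m = 2/3*108 = 72.
rho = 9/50.
rho*m = 9/50*72 = 12.96.
k = floor(12.96) = 12.

12


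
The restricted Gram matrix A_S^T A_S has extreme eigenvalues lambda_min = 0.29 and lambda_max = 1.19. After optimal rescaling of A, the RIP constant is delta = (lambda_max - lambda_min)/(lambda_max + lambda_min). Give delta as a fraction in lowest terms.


lambda_max - lambda_min = 1.19 - 0.29 = 0.90.
lambda_max + lambda_min = 1.19 + 0.29 = 1.48.
delta = 0.90/1.48 = 90/148 = 45/74.

45/74


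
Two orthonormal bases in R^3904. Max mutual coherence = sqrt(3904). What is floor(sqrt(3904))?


62^2 = 3844 <= 3904 < 3969 = 63^2, so 62 <= sqrt(3904) < 63.
floor(sqrt(3904)) = 62.

62


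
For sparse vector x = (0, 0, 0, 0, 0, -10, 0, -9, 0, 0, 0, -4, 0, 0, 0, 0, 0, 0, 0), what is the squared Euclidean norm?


Non-zero entries: [(5, -10), (7, -9), (11, -4)]
Squares: [100, 81, 16]
||x||_2^2 = sum = 197.

197


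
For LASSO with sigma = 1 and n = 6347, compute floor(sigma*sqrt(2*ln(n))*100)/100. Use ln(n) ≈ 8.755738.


ln(6347) ≈ 8.755738.
2*ln(n) ≈ 17.511476.
sqrt(2*ln(n)) ≈ sqrt(17.511476) ≈ 4.184672.
lambda ≈ 1*4.184672 = 4.184672.
floor(lambda*100)/100 = 4.18.

4.18


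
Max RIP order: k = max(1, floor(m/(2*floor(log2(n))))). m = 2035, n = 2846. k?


floor(log2(2846)) = 11.
2*11 = 22.
m/(2*floor(log2(n))) = 2035/22 ≈ 92.5.
floor = 92.
k = max(1, 92) = 92.

92


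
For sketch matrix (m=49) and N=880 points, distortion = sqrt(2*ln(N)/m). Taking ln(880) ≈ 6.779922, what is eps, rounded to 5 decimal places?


ln(880) ≈ 6.779922.
2*ln(N)/m ≈ 2*6.779922/49 ≈ 0.27673151.
eps = sqrt(0.27673151) ≈ 0.5260528 ≈ 0.52605.

0.52605


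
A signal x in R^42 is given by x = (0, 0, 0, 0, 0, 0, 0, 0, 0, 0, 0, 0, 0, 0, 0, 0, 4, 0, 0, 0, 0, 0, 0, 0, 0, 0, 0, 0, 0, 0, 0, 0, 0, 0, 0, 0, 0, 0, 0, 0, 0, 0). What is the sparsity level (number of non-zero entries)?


Non-zero positions: [16].
Sparsity = 1.

1


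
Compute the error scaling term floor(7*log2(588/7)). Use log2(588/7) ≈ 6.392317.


log2(n/k) = log2(588/7) ≈ 6.392317.
k*log2(n/k) ≈ 7*6.392317 = 44.746219.
floor(44.746219) = 44.

44


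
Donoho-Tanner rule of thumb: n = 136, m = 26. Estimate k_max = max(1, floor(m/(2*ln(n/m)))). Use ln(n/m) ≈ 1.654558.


n/m = 136/26 = 68/13.
ln(n/m) ≈ 1.654558.
2*ln(n/m) ≈ 3.309116.
m/(2*ln(n/m)) ≈ 26/3.309116 ≈ 7.8571.
floor = 7.
k_max = max(1, 7) = 7.

7


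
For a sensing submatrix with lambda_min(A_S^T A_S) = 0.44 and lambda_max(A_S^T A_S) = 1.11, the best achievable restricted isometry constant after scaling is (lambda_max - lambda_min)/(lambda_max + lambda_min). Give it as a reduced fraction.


lambda_max - lambda_min = 1.11 - 0.44 = 0.67.
lambda_max + lambda_min = 1.11 + 0.44 = 1.55.
delta = 0.67/1.55 = 67/155.

67/155


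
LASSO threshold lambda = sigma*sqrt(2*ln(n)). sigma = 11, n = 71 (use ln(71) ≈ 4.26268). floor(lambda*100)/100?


ln(71) ≈ 4.26268.
2*ln(n) ≈ 8.52536.
sqrt(2*ln(n)) ≈ sqrt(8.52536) ≈ 2.919822.
lambda ≈ 11*2.919822 = 32.118042.
floor(lambda*100)/100 = 32.11.

32.11


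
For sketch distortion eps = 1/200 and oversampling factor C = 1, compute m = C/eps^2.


1/eps = 200.
(1/eps)^2 = 40000.
m = 1*40000 = 40000.

40000


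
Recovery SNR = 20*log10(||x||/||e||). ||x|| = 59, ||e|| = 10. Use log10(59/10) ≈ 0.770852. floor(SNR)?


||x||/||e|| = 59/10.
log10(59/10) ≈ 0.770852.
20*log10(||x||/||e||) ≈ 20*0.770852 = 15.41704.
floor(15.41704) = 15.

15


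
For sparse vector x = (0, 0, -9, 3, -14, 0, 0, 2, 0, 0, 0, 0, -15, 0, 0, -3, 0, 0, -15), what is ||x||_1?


Non-zero entries: [(2, -9), (3, 3), (4, -14), (7, 2), (12, -15), (15, -3), (18, -15)]
Absolute values: [9, 3, 14, 2, 15, 3, 15]
||x||_1 = sum = 61.

61


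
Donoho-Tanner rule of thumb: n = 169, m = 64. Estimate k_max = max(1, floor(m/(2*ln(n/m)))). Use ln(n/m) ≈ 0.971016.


n/m = 169/64.
ln(n/m) ≈ 0.971016.
2*ln(n/m) ≈ 1.942032.
m/(2*ln(n/m)) ≈ 64/1.942032 ≈ 32.9552.
floor = 32.
k_max = max(1, 32) = 32.

32
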